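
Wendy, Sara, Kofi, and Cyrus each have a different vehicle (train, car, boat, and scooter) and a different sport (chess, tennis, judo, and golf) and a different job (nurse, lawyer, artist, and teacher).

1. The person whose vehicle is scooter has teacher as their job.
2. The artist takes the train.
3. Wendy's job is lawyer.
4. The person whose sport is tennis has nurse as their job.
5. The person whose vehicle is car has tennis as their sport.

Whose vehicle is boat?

With clues 1–5, Cyrus, Kofi, and Sara are impossible for the one with vehicle boat.
That leaves Wendy.

Wendy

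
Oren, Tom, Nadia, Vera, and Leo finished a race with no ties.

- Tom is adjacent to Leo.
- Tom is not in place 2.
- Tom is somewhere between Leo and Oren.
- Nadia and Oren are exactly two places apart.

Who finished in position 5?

With clues 1–3, Tom is ruled out for place 5.
With clues 1–4, Nadia, Oren, and Vera are ruled out for place 5.
So place 5 is Leo.

Leo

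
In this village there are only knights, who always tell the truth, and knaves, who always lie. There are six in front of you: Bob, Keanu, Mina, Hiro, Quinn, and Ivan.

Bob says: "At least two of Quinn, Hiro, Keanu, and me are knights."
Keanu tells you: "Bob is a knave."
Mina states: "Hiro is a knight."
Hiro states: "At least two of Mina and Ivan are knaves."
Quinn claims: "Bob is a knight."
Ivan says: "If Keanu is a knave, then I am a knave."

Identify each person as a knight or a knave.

Bob: knave, Keanu: knight, Mina: knave, Hiro: knave, Quinn: knave, Ivan: knight

Consider Bob. Suppose Bob is a knight.
Then no assignment of the remaining roles makes every statement match its speaker's type — contradiction.
So Bob is a knave.
With that fixed, Keanu's statement is true, so Keanu is a knight.
With that fixed, Quinn's statement is false, so Quinn is a knave.
With that fixed, Ivan's statement is true, so Ivan is a knight.
With that fixed, Hiro's statement is false, so Hiro is a knave.
With that fixed, Mina's statement is false, so Mina is a knave.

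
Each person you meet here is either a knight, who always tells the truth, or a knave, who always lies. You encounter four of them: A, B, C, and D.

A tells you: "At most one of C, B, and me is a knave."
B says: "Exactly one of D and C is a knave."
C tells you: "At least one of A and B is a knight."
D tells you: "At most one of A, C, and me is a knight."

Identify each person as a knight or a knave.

A: knight, B: knight, C: knight, D: knave

Consider A. Suppose A is a knave.
Then no assignment of the remaining roles makes every statement match its speaker's type — contradiction.
So A is a knight.
With that fixed, C's statement is true, so C is a knight.
With that fixed, D's statement is false, so D is a knave.
With that fixed, B's statement is true, so B is a knight.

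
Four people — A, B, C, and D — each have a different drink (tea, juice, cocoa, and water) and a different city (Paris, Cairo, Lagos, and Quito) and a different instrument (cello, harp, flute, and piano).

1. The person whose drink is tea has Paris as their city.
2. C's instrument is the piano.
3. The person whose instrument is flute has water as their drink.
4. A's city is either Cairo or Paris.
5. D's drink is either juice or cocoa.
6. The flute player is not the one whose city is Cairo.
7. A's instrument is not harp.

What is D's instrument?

With clues 1–2, piano is impossible for D's instrument.
With clues 1–5, flute is impossible for D's instrument.
With clues 1–7, cello is impossible for D's instrument.
That leaves harp.

harp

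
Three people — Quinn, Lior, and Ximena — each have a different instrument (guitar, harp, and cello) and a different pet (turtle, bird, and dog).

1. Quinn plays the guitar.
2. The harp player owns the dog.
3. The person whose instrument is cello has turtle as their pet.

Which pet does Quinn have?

With clues 1–2, dog is impossible for Quinn's pet.
With clues 1–3, turtle is impossible for Quinn's pet.
That leaves bird.

bird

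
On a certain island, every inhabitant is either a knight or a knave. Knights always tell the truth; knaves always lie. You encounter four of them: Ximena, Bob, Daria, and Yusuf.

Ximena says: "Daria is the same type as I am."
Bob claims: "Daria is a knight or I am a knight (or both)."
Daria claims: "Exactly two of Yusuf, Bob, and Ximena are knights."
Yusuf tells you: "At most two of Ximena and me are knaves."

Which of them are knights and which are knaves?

Ximena: knave, Bob: knight, Daria: knight, Yusuf: knight

Regardless of anyone's role, Yusuf's statement is true, so Yusuf is a knight.
Consider Ximena. Suppose Ximena is a knight.
Then no assignment of the remaining roles makes every statement match its speaker's type — contradiction.
So Ximena is a knave.
Consider Bob. Suppose Bob is a knave.
Then no assignment of the remaining roles makes every statement match its speaker's type — contradiction.
So Bob is a knight.
With that fixed, Daria's statement is true, so Daria is a knight.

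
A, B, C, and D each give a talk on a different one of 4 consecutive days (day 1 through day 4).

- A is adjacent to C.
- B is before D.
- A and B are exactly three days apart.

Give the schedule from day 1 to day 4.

From clues 1–2: B is in {1,3}.
From clues 1–3: B → day 1, D → day 2, C → day 3, A → day 4.

B, D, C, A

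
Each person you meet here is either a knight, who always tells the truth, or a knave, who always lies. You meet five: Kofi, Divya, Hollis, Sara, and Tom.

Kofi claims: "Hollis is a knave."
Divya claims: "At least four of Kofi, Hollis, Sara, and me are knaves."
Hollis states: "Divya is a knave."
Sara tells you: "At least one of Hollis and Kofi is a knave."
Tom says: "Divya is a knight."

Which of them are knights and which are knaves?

Kofi: knave, Divya: knave, Hollis: knight, Sara: knight, Tom: knave

Consider Kofi. Suppose Kofi is a knight.
Then no assignment of the remaining roles makes every statement match its speaker's type — contradiction.
So Kofi is a knave.
With that fixed, Sara's statement is true, so Sara is a knight.
With that fixed, Divya's statement is false, so Divya is a knave.
With that fixed, Hollis's statement is true, so Hollis is a knight.
With that fixed, Tom's statement is false, so Tom is a knave.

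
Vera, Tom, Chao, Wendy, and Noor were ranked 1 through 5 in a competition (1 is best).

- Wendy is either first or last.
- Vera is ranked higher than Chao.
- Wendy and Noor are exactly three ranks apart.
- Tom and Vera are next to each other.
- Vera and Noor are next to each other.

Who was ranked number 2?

Tom

With clue 1, Wendy is ruled out for rank 2.
With clues 1–3, Chao is ruled out for rank 2.
With clues 1–4, Noor is ruled out for rank 2.
With clues 1–5, Vera is ruled out for rank 2.
So rank 2 is Tom.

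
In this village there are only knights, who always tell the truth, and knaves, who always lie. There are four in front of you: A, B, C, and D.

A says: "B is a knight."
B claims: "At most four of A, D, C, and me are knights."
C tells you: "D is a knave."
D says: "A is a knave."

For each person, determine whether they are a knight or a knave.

Regardless of anyone's role, B's statement is true, so B is a knight.
With that fixed, A's statement is true, so A is a knight.
With that fixed, D's statement is false, so D is a knave.
With that fixed, C's statement is true, so C is a knight.

A: knight, B: knight, C: knight, D: knave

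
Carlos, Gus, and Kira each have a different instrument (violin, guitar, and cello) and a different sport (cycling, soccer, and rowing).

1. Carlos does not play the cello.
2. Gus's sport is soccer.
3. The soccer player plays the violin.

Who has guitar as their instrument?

Carlos

With clues 1–3, Gus and Kira are impossible for the one with instrument guitar.
That leaves Carlos.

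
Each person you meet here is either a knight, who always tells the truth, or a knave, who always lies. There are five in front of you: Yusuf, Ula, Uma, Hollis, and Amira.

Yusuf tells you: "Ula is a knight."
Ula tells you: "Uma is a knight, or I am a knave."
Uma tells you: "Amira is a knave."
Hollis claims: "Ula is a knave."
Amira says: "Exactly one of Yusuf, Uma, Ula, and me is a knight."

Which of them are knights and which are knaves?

Consider Yusuf. Suppose Yusuf is a knave.
Then no assignment of the remaining roles makes every statement match its speaker's type — contradiction.
So Yusuf is a knight.
Consider Ula. Suppose Ula is a knave.
Then Yusuf's statement comes out false, contradicting Yusuf being a knight.
So Ula is a knight.
With that fixed, Hollis's statement is false, so Hollis is a knave.
With that fixed, Amira's statement is false, so Amira is a knave.
With that fixed, Uma's statement is true, so Uma is a knight.

Yusuf: knight, Ula: knight, Uma: knight, Hollis: knave, Amira: knave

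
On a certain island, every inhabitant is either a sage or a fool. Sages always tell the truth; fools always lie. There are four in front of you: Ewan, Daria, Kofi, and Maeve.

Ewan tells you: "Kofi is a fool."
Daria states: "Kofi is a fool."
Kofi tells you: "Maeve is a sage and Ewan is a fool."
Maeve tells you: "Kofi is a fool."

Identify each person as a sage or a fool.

Ewan: sage, Daria: sage, Kofi: fool, Maeve: sage

Consider Ewan. Suppose Ewan is a fool.
Then no assignment of the remaining roles makes every statement match its speaker's type — contradiction.
So Ewan is a sage.
With that fixed, Kofi's statement is false, so Kofi is a fool.
With that fixed, Maeve's statement is true, so Maeve is a sage.
With that fixed, Daria's statement is true, so Daria is a sage.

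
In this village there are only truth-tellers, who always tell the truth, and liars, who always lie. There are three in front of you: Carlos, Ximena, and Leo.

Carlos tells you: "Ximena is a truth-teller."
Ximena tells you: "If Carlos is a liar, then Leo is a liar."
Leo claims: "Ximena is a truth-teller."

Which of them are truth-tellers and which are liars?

Consider Carlos. Suppose Carlos is a liar.
Then no assignment of the remaining roles makes every statement match its speaker's type — contradiction.
So Carlos is a truth-teller.
With that fixed, Ximena's statement is true, so Ximena is a truth-teller.
With that fixed, Leo's statement is true, so Leo is a truth-teller.

Carlos: truth-teller, Ximena: truth-teller, Leo: truth-teller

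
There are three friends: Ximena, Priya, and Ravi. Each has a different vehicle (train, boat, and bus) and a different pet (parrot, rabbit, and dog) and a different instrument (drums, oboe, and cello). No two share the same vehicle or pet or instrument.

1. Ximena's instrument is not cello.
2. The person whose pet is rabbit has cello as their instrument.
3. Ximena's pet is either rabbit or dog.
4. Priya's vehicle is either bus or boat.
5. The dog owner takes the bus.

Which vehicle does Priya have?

boat

With clues 1–4, train is impossible for Priya's vehicle.
With clues 1–5, bus is impossible for Priya's vehicle.
That leaves boat.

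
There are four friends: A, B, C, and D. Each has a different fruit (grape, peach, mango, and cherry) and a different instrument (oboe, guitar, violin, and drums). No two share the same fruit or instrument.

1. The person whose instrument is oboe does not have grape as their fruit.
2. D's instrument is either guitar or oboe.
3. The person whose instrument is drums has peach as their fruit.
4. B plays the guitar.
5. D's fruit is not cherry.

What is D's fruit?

mango

With clues 1–3, peach is impossible for D's fruit.
With clues 1–4, grape is impossible for D's fruit.
With clues 1–5, cherry is impossible for D's fruit.
That leaves mango.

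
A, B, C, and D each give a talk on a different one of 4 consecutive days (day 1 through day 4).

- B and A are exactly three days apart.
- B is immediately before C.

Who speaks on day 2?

C

With clue 1, A and B are ruled out for day 2.
With clues 1–2, D is ruled out for day 2.
So day 2 is C.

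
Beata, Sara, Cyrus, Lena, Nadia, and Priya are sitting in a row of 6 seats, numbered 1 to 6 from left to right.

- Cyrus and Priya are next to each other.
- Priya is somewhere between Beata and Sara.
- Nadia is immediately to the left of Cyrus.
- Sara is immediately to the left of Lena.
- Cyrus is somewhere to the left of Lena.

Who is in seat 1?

With clues 1–2, Cyrus and Priya are ruled out for seat 1.
With clues 1–3, Nadia is ruled out for seat 1.
With clues 1–4, Lena is ruled out for seat 1.
With clues 1–5, Sara is ruled out for seat 1.
So seat 1 is Beata.

Beata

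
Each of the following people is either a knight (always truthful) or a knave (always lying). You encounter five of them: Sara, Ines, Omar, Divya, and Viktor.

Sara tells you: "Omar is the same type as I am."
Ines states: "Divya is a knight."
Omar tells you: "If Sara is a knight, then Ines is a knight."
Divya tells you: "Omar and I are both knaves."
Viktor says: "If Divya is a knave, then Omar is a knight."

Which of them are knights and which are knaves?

Consider Sara. Suppose Sara is a knight.
Then no assignment of the remaining roles makes every statement match its speaker's type — contradiction.
So Sara is a knave.
With that fixed, Omar's statement is true, so Omar is a knight.
With that fixed, Divya's statement is false, so Divya is a knave.
With that fixed, Viktor's statement is true, so Viktor is a knight.
With that fixed, Ines's statement is false, so Ines is a knave.

Sara: knave, Ines: knave, Omar: knight, Divya: knave, Viktor: knight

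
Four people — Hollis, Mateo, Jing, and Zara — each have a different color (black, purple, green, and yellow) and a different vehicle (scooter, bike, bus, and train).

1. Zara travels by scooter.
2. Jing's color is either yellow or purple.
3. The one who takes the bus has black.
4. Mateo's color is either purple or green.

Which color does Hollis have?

With clues 1–4, green, purple, and yellow are impossible for Hollis's color.
That leaves black.

black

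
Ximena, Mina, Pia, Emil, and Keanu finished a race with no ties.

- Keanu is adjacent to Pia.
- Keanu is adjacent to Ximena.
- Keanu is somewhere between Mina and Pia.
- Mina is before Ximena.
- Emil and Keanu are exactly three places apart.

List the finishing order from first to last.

From clues 1–2: Keanu is in {2,3,4}.
From clues 1–3: Ximena is in {2,3,4}.
From clues 1–4: Ximena is in {2,3}.
From clues 1–5: Emil → place 1, Mina → place 2, Ximena → place 3, Keanu → place 4, Pia → place 5.

Emil, Mina, Ximena, Keanu, Pia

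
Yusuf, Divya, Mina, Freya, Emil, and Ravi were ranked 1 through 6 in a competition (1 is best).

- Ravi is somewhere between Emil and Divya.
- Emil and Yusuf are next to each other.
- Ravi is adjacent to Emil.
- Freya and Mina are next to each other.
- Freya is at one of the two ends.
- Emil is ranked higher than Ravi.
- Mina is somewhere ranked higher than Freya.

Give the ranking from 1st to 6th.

Yusuf, Emil, Ravi, Divya, Mina, Freya

From clue 1: Ravi is in {2,3,4,5}.
From clues 1–3: Emil is in {2,3,4,5}.
From clues 1–4: Yusuf is in {1,3,4,6}.
From clues 1–5: Mina is in {2,5}.
From clues 1–6: Yusuf is in {1,3}.
From clues 1–7: Yusuf → rank 1, Emil → rank 2, Ravi → rank 3, Divya → rank 4, Mina → rank 5, Freya → rank 6.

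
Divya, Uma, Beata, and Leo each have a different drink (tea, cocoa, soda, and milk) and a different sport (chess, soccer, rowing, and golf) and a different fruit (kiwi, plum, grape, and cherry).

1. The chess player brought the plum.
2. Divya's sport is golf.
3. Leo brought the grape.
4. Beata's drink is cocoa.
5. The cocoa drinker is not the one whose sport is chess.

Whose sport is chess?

With clues 1–2, Divya is impossible for the one with sport chess.
With clues 1–3, Leo is impossible for the one with sport chess.
With clues 1–5, Beata is impossible for the one with sport chess.
That leaves Uma.

Uma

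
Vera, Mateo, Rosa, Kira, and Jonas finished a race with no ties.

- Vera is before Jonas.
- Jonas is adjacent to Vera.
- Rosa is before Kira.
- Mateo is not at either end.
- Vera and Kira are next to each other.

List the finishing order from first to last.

Rosa, Mateo, Kira, Vera, Jonas

From clue 1: Vera is in {1,2,3,4}.
From clues 1–4: Mateo is in {2,3,4}.
From clues 1–5: Rosa → place 1, Mateo → place 2, Kira → place 3, Vera → place 4, Jonas → place 5.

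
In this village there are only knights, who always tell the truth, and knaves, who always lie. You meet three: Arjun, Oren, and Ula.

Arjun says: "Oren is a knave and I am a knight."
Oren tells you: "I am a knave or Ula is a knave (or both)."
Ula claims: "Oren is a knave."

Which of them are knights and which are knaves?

Arjun: knave, Oren: knight, Ula: knave

Consider Arjun. Suppose Arjun is a knight.
Then no assignment of the remaining roles makes every statement match its speaker's type — contradiction.
So Arjun is a knave.
Consider Oren. Suppose Oren is a knave.
Then Oren's own statement would have to be false, but it can't be — contradiction.
So Oren is a knight.
With that fixed, Ula's statement is false, so Ula is a knave.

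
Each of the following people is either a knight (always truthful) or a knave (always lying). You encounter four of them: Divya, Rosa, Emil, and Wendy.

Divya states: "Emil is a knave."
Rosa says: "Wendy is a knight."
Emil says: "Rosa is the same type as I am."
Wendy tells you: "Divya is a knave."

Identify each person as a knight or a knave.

Divya: knave, Rosa: knight, Emil: knight, Wendy: knight

Consider Divya. Suppose Divya is a knight.
Then no assignment of the remaining roles makes every statement match its speaker's type — contradiction.
So Divya is a knave.
With that fixed, Wendy's statement is true, so Wendy is a knight.
With that fixed, Rosa's statement is true, so Rosa is a knight.
Consider Emil. Suppose Emil is a knave.
Then Divya's statement comes out true, contradicting Divya being a knave.
So Emil is a knight.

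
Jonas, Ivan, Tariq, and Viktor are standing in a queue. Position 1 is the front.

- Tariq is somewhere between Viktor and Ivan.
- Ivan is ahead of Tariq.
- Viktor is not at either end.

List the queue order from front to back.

Ivan, Tariq, Viktor, Jonas

From clue 1: Tariq is in {2,3}.
From clues 1–2: Ivan is in {1,2}.
From clues 1–3: Ivan → position 1, Tariq → position 2, Viktor → position 3, Jonas → position 4.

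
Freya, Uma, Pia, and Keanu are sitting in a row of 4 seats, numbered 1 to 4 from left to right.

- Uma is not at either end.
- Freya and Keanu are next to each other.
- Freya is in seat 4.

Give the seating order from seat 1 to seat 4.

From clue 1: Uma is in {2,3}.
From clues 1–3: Pia → seat 1, Uma → seat 2, Keanu → seat 3, Freya → seat 4.

Pia, Uma, Keanu, Freya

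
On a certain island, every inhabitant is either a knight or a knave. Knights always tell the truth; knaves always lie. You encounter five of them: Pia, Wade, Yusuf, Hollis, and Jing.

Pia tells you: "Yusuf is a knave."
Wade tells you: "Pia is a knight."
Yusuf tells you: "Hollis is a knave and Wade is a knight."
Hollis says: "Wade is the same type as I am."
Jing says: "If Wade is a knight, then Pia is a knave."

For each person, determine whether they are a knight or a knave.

Pia: knight, Wade: knight, Yusuf: knave, Hollis: knight, Jing: knave

Consider Pia. Suppose Pia is a knave.
Then no assignment of the remaining roles makes every statement match its speaker's type — contradiction.
So Pia is a knight.
With that fixed, Wade's statement is true, so Wade is a knight.
With that fixed, Jing's statement is false, so Jing is a knave.
Consider Yusuf. Suppose Yusuf is a knight.
Then Pia's statement comes out false, contradicting Pia being a knight.
So Yusuf is a knave.
Consider Hollis. Suppose Hollis is a knave.
Then Yusuf's statement comes out true, contradicting Yusuf being a knave.
So Hollis is a knight.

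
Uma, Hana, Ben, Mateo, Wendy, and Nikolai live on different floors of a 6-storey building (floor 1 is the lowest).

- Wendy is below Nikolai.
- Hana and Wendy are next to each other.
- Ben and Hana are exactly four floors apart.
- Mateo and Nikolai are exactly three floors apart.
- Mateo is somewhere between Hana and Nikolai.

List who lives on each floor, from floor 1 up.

Hana, Wendy, Mateo, Uma, Ben, Nikolai

From clue 1: Wendy is in {1,2,3,4,5}.
From clues 1–2: Nikolai is in {3,4,5,6}.
From clues 1–3: Hana is in {1,2,5}.
From clues 1–4: Uma is in {2,4,5}.
From clues 1–5: Hana → floor 1, Wendy → floor 2, Mateo → floor 3, Uma → floor 4, Ben → floor 5, Nikolai → floor 6.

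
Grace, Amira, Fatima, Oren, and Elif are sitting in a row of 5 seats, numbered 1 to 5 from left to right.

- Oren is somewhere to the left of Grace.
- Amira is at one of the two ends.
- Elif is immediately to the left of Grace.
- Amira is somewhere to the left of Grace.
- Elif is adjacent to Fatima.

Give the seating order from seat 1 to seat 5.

From clue 1: Grace is in {2,3,4,5}.
From clues 1–2: Amira is in {1,5}.
From clues 1–4: Amira → seat 1.
From clues 1–5: Oren → seat 2, Fatima → seat 3, Elif → seat 4, Grace → seat 5.

Amira, Oren, Fatima, Elif, Grace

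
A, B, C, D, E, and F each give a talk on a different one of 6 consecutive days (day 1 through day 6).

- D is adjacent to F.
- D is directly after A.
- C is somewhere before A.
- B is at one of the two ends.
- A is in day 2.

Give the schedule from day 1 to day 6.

From clues 1–2: A is in {1,2,3,4}.
From clues 1–3: A is in {2,3,4}.
From clues 1–4: B is in {1,6}.
From clues 1–5: C → day 1, A → day 2, D → day 3, F → day 4, E → day 5, B → day 6.

C, A, D, F, E, B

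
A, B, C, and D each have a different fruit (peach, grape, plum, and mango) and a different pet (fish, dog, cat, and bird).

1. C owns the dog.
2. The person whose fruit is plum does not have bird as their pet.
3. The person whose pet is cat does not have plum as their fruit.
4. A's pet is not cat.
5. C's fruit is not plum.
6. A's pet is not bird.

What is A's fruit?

With clues 1–6, grape, mango, and peach are impossible for A's fruit.
That leaves plum.

plum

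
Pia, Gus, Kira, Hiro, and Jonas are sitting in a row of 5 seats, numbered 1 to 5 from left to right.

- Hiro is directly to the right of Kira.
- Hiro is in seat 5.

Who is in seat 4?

Kira

With clues 1–2, Gus, Hiro, Jonas, and Pia are ruled out for seat 4.
So seat 4 is Kira.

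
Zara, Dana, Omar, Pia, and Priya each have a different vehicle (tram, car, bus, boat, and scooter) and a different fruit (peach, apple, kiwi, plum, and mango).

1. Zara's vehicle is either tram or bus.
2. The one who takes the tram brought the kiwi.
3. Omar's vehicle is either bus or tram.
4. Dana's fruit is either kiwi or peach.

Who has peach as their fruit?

Dana

With clues 1–4, Omar, Pia, Priya, and Zara are impossible for the one with fruit peach.
That leaves Dana.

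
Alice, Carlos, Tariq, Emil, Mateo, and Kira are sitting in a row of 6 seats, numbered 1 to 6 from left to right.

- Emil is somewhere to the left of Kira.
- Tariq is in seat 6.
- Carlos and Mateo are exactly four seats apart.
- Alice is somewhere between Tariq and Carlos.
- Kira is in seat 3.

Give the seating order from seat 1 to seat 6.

From clue 1: Emil is in {1,2,3,4,5}.
From clues 1–2: Tariq → seat 6.
From clues 1–3: Carlos is in {1,5}.
From clues 1–4: Carlos → seat 1, Mateo → seat 5.
From clues 1–5: Emil → seat 2, Kira → seat 3, Alice → seat 4.

Carlos, Emil, Kira, Alice, Mateo, Tariq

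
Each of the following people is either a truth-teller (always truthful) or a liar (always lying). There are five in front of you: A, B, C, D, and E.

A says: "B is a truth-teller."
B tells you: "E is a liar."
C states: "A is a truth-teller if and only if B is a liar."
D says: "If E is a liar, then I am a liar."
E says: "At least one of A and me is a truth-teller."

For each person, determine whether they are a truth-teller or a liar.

A: liar, B: liar, C: liar, D: truth-teller, E: truth-teller

Consider A. Suppose A is a truth-teller.
Then no assignment of the remaining roles makes every statement match its speaker's type — contradiction.
So A is a liar.
Consider B. Suppose B is a truth-teller.
Then A's statement comes out true, contradicting A being a liar.
So B is a liar.
With that fixed, C's statement is false, so C is a liar.
Consider D. Suppose D is a liar.
Then D's own statement would have to be false, but it can't be — contradiction.
So D is a truth-teller.
Consider E. Suppose E is a liar.
Then B's statement comes out true, contradicting B being a liar.
So E is a truth-teller.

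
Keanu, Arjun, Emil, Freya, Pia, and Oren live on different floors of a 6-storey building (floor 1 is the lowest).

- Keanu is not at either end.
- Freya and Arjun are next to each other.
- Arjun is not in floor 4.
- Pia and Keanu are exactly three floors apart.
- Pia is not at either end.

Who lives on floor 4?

Freya

With clues 1–3, Arjun is ruled out for floor 4.
With clues 1–4, Pia is ruled out for floor 4.
With clues 1–5, Emil, Keanu, and Oren are ruled out for floor 4.
So floor 4 is Freya.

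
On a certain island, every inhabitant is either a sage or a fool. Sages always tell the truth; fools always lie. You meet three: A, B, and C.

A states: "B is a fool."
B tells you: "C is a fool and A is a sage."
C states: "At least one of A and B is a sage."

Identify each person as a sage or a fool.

Consider A. Suppose A is a fool.
Then no assignment of the remaining roles makes every statement match its speaker's type — contradiction.
So A is a sage.
With that fixed, C's statement is true, so C is a sage.
With that fixed, B's statement is false, so B is a fool.

A: sage, B: fool, C: sage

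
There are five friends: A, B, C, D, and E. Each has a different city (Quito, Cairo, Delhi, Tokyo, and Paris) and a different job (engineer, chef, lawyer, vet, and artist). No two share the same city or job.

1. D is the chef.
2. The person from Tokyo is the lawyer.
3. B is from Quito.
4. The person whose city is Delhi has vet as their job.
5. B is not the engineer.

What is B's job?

artist

Clue 1 rules out chef for B's job.
With clues 1–3, lawyer is impossible for B's job.
With clues 1–4, vet is impossible for B's job.
With clues 1–5, engineer is impossible for B's job.
That leaves artist.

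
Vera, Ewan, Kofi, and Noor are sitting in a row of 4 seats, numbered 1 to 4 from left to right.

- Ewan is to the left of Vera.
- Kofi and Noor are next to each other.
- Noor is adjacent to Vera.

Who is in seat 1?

With clue 1, Vera is ruled out for seat 1.
With clues 1–3, Kofi and Noor are ruled out for seat 1.
So seat 1 is Ewan.

Ewan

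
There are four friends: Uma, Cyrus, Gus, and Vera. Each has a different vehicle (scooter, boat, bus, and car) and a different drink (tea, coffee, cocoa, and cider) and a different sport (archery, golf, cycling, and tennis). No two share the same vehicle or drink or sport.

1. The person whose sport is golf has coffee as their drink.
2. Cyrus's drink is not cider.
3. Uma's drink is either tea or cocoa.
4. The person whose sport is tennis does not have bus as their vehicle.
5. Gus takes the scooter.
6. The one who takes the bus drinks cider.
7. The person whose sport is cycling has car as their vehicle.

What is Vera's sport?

archery

With clues 1–6, golf and tennis are impossible for Vera's sport.
With clues 1–7, cycling is impossible for Vera's sport.
That leaves archery.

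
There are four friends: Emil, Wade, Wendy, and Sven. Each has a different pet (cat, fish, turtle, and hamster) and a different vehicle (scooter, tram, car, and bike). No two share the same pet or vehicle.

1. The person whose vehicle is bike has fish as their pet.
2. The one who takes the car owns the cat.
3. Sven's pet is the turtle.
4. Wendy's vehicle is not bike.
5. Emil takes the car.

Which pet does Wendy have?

With clues 1–3, turtle is impossible for Wendy's pet.
With clues 1–4, fish is impossible for Wendy's pet.
With clues 1–5, cat is impossible for Wendy's pet.
That leaves hamster.

hamster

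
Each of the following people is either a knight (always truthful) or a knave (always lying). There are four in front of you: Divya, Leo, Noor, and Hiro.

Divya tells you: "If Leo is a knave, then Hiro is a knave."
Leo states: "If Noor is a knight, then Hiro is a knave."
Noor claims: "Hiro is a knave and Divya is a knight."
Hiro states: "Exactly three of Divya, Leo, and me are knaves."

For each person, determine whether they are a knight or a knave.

Divya: knight, Leo: knight, Noor: knight, Hiro: knave

Consider Divya. Suppose Divya is a knave.
Then no assignment of the remaining roles makes every statement match its speaker's type — contradiction.
So Divya is a knight.
With that fixed, Hiro's statement is false, so Hiro is a knave.
With that fixed, Leo's statement is true, so Leo is a knight.
With that fixed, Noor's statement is true, so Noor is a knight.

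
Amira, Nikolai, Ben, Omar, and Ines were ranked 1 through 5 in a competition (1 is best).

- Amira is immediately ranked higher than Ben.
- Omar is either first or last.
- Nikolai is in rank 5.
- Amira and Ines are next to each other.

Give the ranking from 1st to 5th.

From clue 1: Amira is in {1,2,3,4}.
From clues 1–2: Omar is in {1,5}.
From clues 1–3: Omar → rank 1, Nikolai → rank 5.
From clues 1–4: Ines → rank 2, Amira → rank 3, Ben → rank 4.

Omar, Ines, Amira, Ben, Nikolai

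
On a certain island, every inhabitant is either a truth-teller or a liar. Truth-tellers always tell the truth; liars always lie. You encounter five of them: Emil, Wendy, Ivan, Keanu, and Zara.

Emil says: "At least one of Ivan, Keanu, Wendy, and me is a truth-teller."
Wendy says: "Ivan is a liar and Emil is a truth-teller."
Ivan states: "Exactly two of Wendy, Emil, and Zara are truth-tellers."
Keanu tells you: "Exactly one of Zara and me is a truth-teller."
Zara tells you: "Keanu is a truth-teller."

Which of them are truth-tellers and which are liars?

Emil: liar, Wendy: liar, Ivan: liar, Keanu: liar, Zara: liar

Consider Emil. Suppose Emil is a truth-teller.
Then no assignment of the remaining roles makes every statement match its speaker's type — contradiction.
So Emil is a liar.
With that fixed, Wendy's statement is false, so Wendy is a liar.
With that fixed, Ivan's statement is false, so Ivan is a liar.
Consider Keanu. Suppose Keanu is a truth-teller.
Then Emil's statement comes out true, contradicting Emil being a liar.
So Keanu is a liar.
With that fixed, Zara's statement is false, so Zara is a liar.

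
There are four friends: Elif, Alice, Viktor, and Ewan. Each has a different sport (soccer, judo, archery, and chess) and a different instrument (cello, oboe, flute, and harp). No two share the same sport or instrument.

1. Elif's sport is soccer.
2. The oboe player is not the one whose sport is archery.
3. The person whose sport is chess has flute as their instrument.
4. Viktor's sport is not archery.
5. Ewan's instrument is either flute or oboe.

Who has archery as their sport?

Alice

Clue 1 rules out Elif for the one with sport archery.
With clues 1–4, Viktor is impossible for the one with sport archery.
With clues 1–5, Ewan is impossible for the one with sport archery.
That leaves Alice.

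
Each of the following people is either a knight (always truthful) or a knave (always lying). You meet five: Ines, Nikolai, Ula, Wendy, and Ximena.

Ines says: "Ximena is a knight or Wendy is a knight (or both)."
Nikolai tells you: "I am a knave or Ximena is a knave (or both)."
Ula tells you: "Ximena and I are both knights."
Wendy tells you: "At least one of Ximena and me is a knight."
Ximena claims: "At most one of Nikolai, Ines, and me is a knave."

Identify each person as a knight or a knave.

Ines: knave, Nikolai: knight, Ula: knave, Wendy: knave, Ximena: knave

Consider Ines. Suppose Ines is a knight.
Then no assignment of the remaining roles makes every statement match its speaker's type — contradiction.
So Ines is a knave.
Consider Nikolai. Suppose Nikolai is a knave.
Then Nikolai's own statement would have to be false, but it can't be — contradiction.
So Nikolai is a knight.
Consider Ula. Suppose Ula is a knight.
Then no assignment of the remaining roles makes every statement match its speaker's type — contradiction.
So Ula is a knave.
Consider Wendy. Suppose Wendy is a knight.
Then Ines's statement comes out true, contradicting Ines being a knave.
So Wendy is a knave.
Consider Ximena. Suppose Ximena is a knight.
Then Ines's statement comes out true, contradicting Ines being a knave.
So Ximena is a knave.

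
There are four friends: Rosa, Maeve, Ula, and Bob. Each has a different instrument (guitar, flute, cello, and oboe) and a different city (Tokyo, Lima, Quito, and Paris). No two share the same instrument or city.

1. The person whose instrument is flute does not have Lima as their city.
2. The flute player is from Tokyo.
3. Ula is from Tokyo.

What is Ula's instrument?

flute

With clues 1–3, cello, guitar, and oboe are impossible for Ula's instrument.
That leaves flute.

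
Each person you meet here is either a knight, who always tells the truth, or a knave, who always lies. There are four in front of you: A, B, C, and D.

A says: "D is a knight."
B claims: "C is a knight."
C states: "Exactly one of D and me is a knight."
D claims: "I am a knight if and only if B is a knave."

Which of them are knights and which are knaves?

Consider A. Suppose A is a knight.
Then no assignment of the remaining roles makes every statement match its speaker's type — contradiction.
So A is a knave.
Consider B. Suppose B is a knight.
Then whichever role D has, D's statement has the wrong truth value — contradiction.
So B is a knave.
Consider C. Suppose C is a knight.
Then B's statement comes out true, contradicting B being a knave.
So C is a knave.
Consider D. Suppose D is a knight.
Then A's statement comes out true, contradicting A being a knave.
So D is a knave.

A: knave, B: knave, C: knave, D: knave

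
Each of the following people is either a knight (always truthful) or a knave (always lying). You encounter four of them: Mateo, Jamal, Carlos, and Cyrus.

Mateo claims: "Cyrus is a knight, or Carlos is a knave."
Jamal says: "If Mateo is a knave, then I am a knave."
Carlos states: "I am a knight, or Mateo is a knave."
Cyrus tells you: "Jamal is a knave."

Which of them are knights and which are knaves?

Consider Mateo. Suppose Mateo is a knave.
Then whichever role Jamal has, Jamal's statement has the wrong truth value — contradiction.
So Mateo is a knight.
With that fixed, Jamal's statement is true, so Jamal is a knight.
With that fixed, Cyrus's statement is false, so Cyrus is a knave.
Consider Carlos. Suppose Carlos is a knight.
Then Mateo's statement comes out false, contradicting Mateo being a knight.
So Carlos is a knave.

Mateo: knight, Jamal: knight, Carlos: knave, Cyrus: knave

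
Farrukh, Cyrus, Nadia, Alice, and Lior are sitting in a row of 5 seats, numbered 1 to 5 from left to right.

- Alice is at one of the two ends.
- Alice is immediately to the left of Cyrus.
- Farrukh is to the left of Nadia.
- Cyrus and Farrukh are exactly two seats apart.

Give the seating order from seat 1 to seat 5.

Alice, Cyrus, Lior, Farrukh, Nadia

From clue 1: Alice is in {1,5}.
From clues 1–2: Alice → seat 1, Cyrus → seat 2.
From clues 1–3: Farrukh is in {3,4}.
From clues 1–4: Lior → seat 3, Farrukh → seat 4, Nadia → seat 5.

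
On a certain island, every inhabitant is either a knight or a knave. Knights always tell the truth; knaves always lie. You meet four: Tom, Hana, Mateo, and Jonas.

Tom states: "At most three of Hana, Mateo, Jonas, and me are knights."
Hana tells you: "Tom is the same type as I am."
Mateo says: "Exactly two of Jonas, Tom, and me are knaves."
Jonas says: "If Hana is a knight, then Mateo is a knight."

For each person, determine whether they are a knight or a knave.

Tom: knight, Hana: knave, Mateo: knave, Jonas: knight

Consider Tom. Suppose Tom is a knave.
Then Tom's own statement would have to be false, but it can't be — contradiction.
So Tom is a knight.
Consider Hana. Suppose Hana is a knight.
Then no assignment of the remaining roles makes every statement match its speaker's type — contradiction.
So Hana is a knave.
With that fixed, Jonas's statement is true, so Jonas is a knight.
With that fixed, Mateo's statement is false, so Mateo is a knave.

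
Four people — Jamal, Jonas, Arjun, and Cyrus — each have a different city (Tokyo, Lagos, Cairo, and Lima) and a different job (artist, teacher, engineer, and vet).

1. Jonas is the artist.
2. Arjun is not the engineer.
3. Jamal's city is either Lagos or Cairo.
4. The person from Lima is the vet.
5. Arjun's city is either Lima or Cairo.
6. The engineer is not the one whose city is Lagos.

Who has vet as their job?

Arjun

Clue 1 rules out Jonas for the one with job vet.
With clues 1–4, Jamal is impossible for the one with job vet.
With clues 1–6, Cyrus is impossible for the one with job vet.
That leaves Arjun.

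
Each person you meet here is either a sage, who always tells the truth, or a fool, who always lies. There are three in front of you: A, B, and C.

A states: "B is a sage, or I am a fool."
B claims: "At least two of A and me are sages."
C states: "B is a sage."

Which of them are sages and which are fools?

A: sage, B: sage, C: sage

Consider A. Suppose A is a fool.
Then A's own statement would have to be false, but it can't be — contradiction.
So A is a sage.
Consider B. Suppose B is a fool.
Then A's statement comes out false, contradicting A being a sage.
So B is a sage.
With that fixed, C's statement is true, so C is a sage.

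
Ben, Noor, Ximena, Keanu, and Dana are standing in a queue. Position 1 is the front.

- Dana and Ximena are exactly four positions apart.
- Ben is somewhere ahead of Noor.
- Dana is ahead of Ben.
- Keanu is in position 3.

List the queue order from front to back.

From clue 1: Ximena is in {1,5}.
From clues 1–2: Ben is in {2,3}.
From clues 1–3: Dana → position 1, Ximena → position 5.
From clues 1–4: Ben → position 2, Keanu → position 3, Noor → position 4.

Dana, Ben, Keanu, Noor, Ximena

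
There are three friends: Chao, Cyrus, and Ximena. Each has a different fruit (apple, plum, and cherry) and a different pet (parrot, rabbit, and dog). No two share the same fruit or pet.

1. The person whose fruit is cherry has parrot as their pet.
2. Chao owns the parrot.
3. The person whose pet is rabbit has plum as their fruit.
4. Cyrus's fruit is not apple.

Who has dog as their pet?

Ximena

With clues 1–2, Chao is impossible for the one with pet dog.
With clues 1–4, Cyrus is impossible for the one with pet dog.
That leaves Ximena.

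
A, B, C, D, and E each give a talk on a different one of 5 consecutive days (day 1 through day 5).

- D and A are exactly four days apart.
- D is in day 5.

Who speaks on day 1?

With clue 1, B, C, and E are ruled out for day 1.
With clues 1–2, D is ruled out for day 1.
So day 1 is A.

A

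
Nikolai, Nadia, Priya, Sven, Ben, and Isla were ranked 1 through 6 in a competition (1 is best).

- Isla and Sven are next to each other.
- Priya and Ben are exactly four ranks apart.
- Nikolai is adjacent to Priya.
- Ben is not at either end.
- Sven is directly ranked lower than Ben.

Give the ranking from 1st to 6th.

Nadia, Ben, Sven, Isla, Nikolai, Priya

From clues 1–2: Priya is in {1,2,5,6}.
From clues 1–4: Nikolai is in {2,5}.
From clues 1–5: Nadia → rank 1, Ben → rank 2, Sven → rank 3, Isla → rank 4, Nikolai → rank 5, Priya → rank 6.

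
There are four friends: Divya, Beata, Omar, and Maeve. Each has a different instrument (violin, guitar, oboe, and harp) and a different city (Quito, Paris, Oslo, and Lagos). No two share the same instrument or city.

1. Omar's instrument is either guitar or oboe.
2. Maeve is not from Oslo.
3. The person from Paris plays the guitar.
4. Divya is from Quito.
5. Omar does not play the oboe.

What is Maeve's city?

Lagos

With clues 1–2, Oslo is impossible for Maeve's city.
With clues 1–4, Quito is impossible for Maeve's city.
With clues 1–5, Paris is impossible for Maeve's city.
That leaves Lagos.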